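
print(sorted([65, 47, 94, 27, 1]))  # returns [1, 27, 47, 65, 94]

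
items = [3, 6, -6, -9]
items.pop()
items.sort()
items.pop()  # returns 6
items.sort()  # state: [-6, 3]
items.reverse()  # [3, -6]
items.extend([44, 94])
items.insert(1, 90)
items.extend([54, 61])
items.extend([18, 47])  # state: [3, 90, -6, 44, 94, 54, 61, 18, 47]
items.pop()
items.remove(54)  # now [3, 90, -6, 44, 94, 61, 18]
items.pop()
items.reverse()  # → [61, 94, 44, -6, 90, 3]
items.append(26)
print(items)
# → [61, 94, 44, -6, 90, 3, 26]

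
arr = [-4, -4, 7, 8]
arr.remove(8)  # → [-4, -4, 7]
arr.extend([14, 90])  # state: [-4, -4, 7, 14, 90]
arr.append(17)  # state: [-4, -4, 7, 14, 90, 17]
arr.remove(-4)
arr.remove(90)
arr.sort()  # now [-4, 7, 14, 17]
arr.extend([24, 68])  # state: [-4, 7, 14, 17, 24, 68]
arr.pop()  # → 68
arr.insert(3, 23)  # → [-4, 7, 14, 23, 17, 24]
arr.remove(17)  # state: [-4, 7, 14, 23, 24]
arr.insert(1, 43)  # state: [-4, 43, 7, 14, 23, 24]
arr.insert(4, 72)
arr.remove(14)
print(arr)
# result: [-4, 43, 7, 72, 23, 24]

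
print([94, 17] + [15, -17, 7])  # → [94, 17, 15, -17, 7]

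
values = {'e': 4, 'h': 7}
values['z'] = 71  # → {'e': 4, 'h': 7, 'z': 71}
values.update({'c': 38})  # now {'e': 4, 'h': 7, 'z': 71, 'c': 38}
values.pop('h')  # 7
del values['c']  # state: {'e': 4, 'z': 71}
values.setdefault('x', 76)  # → 76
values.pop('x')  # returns 76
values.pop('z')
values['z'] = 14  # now {'e': 4, 'z': 14}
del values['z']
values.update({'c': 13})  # {'e': 4, 'c': 13}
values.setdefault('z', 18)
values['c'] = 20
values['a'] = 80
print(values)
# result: {'e': 4, 'c': 20, 'z': 18, 'a': 80}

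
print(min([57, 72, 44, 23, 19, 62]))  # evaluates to 19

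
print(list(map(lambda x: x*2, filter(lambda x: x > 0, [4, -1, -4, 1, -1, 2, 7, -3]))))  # [8, 2, 4, 14]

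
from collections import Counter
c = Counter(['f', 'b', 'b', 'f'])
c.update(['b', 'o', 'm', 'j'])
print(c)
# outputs Counter({'b': 3, 'f': 2, 'o': 1, 'm': 1, 'j': 1})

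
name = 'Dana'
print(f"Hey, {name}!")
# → Hey, Dana!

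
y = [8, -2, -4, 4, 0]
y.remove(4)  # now [8, -2, -4, 0]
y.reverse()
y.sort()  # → [-4, -2, 0, 8]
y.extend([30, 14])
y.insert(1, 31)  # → [-4, 31, -2, 0, 8, 30, 14]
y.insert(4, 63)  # [-4, 31, -2, 0, 63, 8, 30, 14]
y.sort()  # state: [-4, -2, 0, 8, 14, 30, 31, 63]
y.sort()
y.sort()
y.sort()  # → [-4, -2, 0, 8, 14, 30, 31, 63]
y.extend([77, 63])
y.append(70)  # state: [-4, -2, 0, 8, 14, 30, 31, 63, 77, 63, 70]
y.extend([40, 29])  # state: [-4, -2, 0, 8, 14, 30, 31, 63, 77, 63, 70, 40, 29]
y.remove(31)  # [-4, -2, 0, 8, 14, 30, 63, 77, 63, 70, 40, 29]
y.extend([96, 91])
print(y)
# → [-4, -2, 0, 8, 14, 30, 63, 77, 63, 70, 40, 29, 96, 91]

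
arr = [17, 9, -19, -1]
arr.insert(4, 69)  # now [17, 9, -19, -1, 69]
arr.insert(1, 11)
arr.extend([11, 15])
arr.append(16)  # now [17, 11, 9, -19, -1, 69, 11, 15, 16]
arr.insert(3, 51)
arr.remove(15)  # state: [17, 11, 9, 51, -19, -1, 69, 11, 16]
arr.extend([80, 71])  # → [17, 11, 9, 51, -19, -1, 69, 11, 16, 80, 71]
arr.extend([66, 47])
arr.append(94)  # [17, 11, 9, 51, -19, -1, 69, 11, 16, 80, 71, 66, 47, 94]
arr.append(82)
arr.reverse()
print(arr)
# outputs [82, 94, 47, 66, 71, 80, 16, 11, 69, -1, -19, 51, 9, 11, 17]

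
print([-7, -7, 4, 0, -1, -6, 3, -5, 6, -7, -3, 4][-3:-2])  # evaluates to [-7]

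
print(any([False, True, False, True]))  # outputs True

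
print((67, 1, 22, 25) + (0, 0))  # (67, 1, 22, 25, 0, 0)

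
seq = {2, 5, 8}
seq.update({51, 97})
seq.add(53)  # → {2, 5, 8, 51, 53, 97}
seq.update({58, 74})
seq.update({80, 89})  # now {2, 5, 8, 51, 53, 58, 74, 80, 89, 97}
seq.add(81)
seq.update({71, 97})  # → {2, 5, 8, 51, 53, 58, 71, 74, 80, 81, 89, 97}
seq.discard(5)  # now {2, 8, 51, 53, 58, 71, 74, 80, 81, 89, 97}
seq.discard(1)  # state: {2, 8, 51, 53, 58, 71, 74, 80, 81, 89, 97}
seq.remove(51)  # {2, 8, 53, 58, 71, 74, 80, 81, 89, 97}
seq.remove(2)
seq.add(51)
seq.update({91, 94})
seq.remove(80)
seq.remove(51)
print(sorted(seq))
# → [8, 53, 58, 71, 74, 81, 89, 91, 94, 97]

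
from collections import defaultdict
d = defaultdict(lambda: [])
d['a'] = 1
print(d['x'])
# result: []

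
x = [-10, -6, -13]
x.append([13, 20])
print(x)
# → [-10, -6, -13, [13, 20]]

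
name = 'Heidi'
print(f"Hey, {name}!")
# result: Hey, Heidi!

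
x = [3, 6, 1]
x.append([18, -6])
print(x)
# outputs [3, 6, 1, [18, -6]]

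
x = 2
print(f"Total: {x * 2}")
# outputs Total: 4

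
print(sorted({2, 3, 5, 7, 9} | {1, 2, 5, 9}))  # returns [1, 2, 3, 5, 7, 9]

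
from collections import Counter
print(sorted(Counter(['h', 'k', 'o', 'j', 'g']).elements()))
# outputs ['g', 'h', 'j', 'k', 'o']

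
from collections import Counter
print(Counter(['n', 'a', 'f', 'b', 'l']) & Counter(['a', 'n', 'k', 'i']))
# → Counter({'n': 1, 'a': 1})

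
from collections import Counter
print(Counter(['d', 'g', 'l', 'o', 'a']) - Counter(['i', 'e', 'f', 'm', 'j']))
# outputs Counter({'d': 1, 'g': 1, 'l': 1, 'o': 1, 'a': 1})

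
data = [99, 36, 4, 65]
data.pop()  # 65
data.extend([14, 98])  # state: [99, 36, 4, 14, 98]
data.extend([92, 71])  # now [99, 36, 4, 14, 98, 92, 71]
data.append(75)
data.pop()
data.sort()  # [4, 14, 36, 71, 92, 98, 99]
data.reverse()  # [99, 98, 92, 71, 36, 14, 4]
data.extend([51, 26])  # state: [99, 98, 92, 71, 36, 14, 4, 51, 26]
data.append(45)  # [99, 98, 92, 71, 36, 14, 4, 51, 26, 45]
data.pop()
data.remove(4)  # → [99, 98, 92, 71, 36, 14, 51, 26]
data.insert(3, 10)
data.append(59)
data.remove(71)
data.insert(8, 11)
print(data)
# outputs [99, 98, 92, 10, 36, 14, 51, 26, 11, 59]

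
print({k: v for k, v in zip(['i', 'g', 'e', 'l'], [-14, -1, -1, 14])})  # {'i': -14, 'g': -1, 'e': -1, 'l': 14}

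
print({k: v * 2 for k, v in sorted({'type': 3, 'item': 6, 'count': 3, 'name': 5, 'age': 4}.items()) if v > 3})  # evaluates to {'age': 8, 'item': 12, 'name': 10}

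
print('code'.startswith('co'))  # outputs True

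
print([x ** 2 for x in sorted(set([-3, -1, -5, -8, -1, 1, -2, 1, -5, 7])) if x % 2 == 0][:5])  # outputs [64, 4]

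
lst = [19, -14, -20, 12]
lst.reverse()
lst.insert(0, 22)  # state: [22, 12, -20, -14, 19]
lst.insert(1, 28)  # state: [22, 28, 12, -20, -14, 19]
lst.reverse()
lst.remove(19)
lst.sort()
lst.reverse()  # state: [28, 22, 12, -14, -20]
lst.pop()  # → -20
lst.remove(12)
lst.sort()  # [-14, 22, 28]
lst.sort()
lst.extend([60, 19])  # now [-14, 22, 28, 60, 19]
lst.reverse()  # [19, 60, 28, 22, -14]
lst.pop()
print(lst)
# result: [19, 60, 28, 22]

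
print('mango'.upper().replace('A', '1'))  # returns M1NGO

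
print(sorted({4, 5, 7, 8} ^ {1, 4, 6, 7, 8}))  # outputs [1, 5, 6]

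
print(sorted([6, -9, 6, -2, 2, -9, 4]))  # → [-9, -9, -2, 2, 4, 6, 6]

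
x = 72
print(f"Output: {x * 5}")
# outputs Output: 360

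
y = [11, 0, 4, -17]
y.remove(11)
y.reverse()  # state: [-17, 4, 0]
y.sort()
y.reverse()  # [4, 0, -17]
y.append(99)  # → [4, 0, -17, 99]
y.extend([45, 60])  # [4, 0, -17, 99, 45, 60]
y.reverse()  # [60, 45, 99, -17, 0, 4]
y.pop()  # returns 4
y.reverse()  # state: [0, -17, 99, 45, 60]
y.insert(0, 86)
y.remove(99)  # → [86, 0, -17, 45, 60]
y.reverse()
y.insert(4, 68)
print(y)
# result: [60, 45, -17, 0, 68, 86]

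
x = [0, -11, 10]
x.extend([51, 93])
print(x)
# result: [0, -11, 10, 51, 93]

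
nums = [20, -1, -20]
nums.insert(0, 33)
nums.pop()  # -20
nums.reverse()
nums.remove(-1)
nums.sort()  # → [20, 33]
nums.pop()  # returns 33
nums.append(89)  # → [20, 89]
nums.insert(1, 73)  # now [20, 73, 89]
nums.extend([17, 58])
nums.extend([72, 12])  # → [20, 73, 89, 17, 58, 72, 12]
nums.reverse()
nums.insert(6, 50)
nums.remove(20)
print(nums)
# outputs [12, 72, 58, 17, 89, 73, 50]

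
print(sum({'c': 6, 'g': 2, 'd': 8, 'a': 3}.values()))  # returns 19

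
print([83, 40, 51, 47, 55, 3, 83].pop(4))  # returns 55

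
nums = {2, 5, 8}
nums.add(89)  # {2, 5, 8, 89}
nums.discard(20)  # {2, 5, 8, 89}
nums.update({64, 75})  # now {2, 5, 8, 64, 75, 89}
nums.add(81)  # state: {2, 5, 8, 64, 75, 81, 89}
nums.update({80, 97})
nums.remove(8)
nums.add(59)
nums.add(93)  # {2, 5, 59, 64, 75, 80, 81, 89, 93, 97}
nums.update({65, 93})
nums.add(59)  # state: {2, 5, 59, 64, 65, 75, 80, 81, 89, 93, 97}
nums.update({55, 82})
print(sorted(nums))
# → [2, 5, 55, 59, 64, 65, 75, 80, 81, 82, 89, 93, 97]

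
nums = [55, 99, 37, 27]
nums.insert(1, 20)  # [55, 20, 99, 37, 27]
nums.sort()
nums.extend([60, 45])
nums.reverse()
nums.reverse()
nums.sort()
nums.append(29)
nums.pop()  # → 29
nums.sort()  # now [20, 27, 37, 45, 55, 60, 99]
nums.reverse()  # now [99, 60, 55, 45, 37, 27, 20]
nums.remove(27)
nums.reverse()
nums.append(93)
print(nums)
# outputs [20, 37, 45, 55, 60, 99, 93]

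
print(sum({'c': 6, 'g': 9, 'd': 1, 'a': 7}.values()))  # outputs 23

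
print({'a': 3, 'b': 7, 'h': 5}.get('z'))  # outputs None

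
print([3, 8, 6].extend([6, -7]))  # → None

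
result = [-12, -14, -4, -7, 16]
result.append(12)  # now [-12, -14, -4, -7, 16, 12]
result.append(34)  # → [-12, -14, -4, -7, 16, 12, 34]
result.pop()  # 34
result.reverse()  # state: [12, 16, -7, -4, -14, -12]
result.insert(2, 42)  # [12, 16, 42, -7, -4, -14, -12]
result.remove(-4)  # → [12, 16, 42, -7, -14, -12]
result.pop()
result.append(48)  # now [12, 16, 42, -7, -14, 48]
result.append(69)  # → [12, 16, 42, -7, -14, 48, 69]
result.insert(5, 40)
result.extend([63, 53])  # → [12, 16, 42, -7, -14, 40, 48, 69, 63, 53]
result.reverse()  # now [53, 63, 69, 48, 40, -14, -7, 42, 16, 12]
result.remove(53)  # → [63, 69, 48, 40, -14, -7, 42, 16, 12]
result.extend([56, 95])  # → [63, 69, 48, 40, -14, -7, 42, 16, 12, 56, 95]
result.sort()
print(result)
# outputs [-14, -7, 12, 16, 40, 42, 48, 56, 63, 69, 95]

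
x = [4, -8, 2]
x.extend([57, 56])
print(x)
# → [4, -8, 2, 57, 56]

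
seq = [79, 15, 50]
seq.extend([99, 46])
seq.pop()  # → 46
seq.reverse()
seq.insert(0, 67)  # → [67, 99, 50, 15, 79]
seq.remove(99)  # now [67, 50, 15, 79]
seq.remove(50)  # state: [67, 15, 79]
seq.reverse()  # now [79, 15, 67]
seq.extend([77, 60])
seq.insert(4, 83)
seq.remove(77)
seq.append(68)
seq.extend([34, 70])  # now [79, 15, 67, 83, 60, 68, 34, 70]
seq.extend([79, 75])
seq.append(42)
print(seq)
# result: [79, 15, 67, 83, 60, 68, 34, 70, 79, 75, 42]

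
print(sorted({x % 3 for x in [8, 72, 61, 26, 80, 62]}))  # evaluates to [0, 1, 2]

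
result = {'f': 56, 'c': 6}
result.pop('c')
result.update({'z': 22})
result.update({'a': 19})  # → {'f': 56, 'z': 22, 'a': 19}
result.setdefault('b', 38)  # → 38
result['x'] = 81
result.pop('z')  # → 22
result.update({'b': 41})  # {'f': 56, 'a': 19, 'b': 41, 'x': 81}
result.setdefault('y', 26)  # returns 26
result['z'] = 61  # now {'f': 56, 'a': 19, 'b': 41, 'x': 81, 'y': 26, 'z': 61}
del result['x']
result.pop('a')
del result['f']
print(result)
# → {'b': 41, 'y': 26, 'z': 61}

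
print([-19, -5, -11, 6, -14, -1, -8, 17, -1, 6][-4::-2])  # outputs [-8, -14, -11, -19]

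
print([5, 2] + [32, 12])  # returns [5, 2, 32, 12]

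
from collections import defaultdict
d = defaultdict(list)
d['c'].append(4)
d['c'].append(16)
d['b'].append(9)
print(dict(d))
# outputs {'c': [4, 16], 'b': [9]}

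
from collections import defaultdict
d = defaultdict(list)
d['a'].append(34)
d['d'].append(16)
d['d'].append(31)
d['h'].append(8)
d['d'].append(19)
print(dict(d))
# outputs {'a': [34], 'd': [16, 31, 19], 'h': [8]}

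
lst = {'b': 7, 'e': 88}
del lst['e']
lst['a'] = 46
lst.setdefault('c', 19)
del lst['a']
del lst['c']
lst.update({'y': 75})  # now {'b': 7, 'y': 75}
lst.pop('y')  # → 75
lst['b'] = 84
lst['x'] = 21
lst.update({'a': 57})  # {'b': 84, 'x': 21, 'a': 57}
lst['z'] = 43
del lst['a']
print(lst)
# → {'b': 84, 'x': 21, 'z': 43}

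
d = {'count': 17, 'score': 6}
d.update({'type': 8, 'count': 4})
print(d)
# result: {'count': 4, 'score': 6, 'type': 8}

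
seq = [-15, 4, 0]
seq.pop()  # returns 0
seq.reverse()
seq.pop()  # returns -15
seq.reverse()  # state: [4]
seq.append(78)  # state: [4, 78]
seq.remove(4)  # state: [78]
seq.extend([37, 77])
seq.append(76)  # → [78, 37, 77, 76]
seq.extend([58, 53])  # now [78, 37, 77, 76, 58, 53]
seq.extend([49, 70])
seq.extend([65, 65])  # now [78, 37, 77, 76, 58, 53, 49, 70, 65, 65]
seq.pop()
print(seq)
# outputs [78, 37, 77, 76, 58, 53, 49, 70, 65]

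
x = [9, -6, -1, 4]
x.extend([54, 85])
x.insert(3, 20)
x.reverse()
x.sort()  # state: [-6, -1, 4, 9, 20, 54, 85]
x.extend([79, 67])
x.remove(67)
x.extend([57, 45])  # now [-6, -1, 4, 9, 20, 54, 85, 79, 57, 45]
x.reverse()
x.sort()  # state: [-6, -1, 4, 9, 20, 45, 54, 57, 79, 85]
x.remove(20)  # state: [-6, -1, 4, 9, 45, 54, 57, 79, 85]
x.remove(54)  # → [-6, -1, 4, 9, 45, 57, 79, 85]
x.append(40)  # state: [-6, -1, 4, 9, 45, 57, 79, 85, 40]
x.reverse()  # [40, 85, 79, 57, 45, 9, 4, -1, -6]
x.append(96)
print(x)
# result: [40, 85, 79, 57, 45, 9, 4, -1, -6, 96]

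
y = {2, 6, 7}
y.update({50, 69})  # {2, 6, 7, 50, 69}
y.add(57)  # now {2, 6, 7, 50, 57, 69}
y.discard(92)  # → {2, 6, 7, 50, 57, 69}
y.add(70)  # {2, 6, 7, 50, 57, 69, 70}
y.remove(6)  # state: {2, 7, 50, 57, 69, 70}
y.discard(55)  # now {2, 7, 50, 57, 69, 70}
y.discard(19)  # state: {2, 7, 50, 57, 69, 70}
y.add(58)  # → {2, 7, 50, 57, 58, 69, 70}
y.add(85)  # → {2, 7, 50, 57, 58, 69, 70, 85}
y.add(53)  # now {2, 7, 50, 53, 57, 58, 69, 70, 85}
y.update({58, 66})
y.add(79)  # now {2, 7, 50, 53, 57, 58, 66, 69, 70, 79, 85}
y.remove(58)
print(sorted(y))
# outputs [2, 7, 50, 53, 57, 66, 69, 70, 79, 85]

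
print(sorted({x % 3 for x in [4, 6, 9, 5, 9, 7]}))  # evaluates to [0, 1, 2]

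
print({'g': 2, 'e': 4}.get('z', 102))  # 102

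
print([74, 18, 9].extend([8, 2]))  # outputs None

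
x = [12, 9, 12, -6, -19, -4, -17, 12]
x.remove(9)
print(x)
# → [12, 12, -6, -19, -4, -17, 12]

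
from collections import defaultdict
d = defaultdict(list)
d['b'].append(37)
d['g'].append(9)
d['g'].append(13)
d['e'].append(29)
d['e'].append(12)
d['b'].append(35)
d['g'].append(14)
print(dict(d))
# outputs {'b': [37, 35], 'g': [9, 13, 14], 'e': [29, 12]}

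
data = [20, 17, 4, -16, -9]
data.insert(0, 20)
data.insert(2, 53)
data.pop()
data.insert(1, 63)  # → [20, 63, 20, 53, 17, 4, -16]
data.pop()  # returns -16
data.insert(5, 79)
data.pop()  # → 4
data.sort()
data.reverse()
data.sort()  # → [17, 20, 20, 53, 63, 79]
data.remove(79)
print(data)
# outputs [17, 20, 20, 53, 63]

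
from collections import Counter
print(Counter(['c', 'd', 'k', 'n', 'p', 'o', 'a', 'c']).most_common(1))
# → [('c', 2)]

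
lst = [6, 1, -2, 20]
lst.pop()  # 20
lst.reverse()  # [-2, 1, 6]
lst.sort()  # [-2, 1, 6]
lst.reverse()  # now [6, 1, -2]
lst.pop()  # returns -2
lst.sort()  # [1, 6]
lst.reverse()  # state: [6, 1]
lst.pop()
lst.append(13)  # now [6, 13]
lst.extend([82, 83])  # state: [6, 13, 82, 83]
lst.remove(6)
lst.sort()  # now [13, 82, 83]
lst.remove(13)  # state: [82, 83]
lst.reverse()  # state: [83, 82]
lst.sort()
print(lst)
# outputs [82, 83]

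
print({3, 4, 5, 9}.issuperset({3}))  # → True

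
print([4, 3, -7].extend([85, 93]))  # None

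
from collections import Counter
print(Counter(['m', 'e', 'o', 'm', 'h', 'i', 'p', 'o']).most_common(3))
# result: [('m', 2), ('o', 2), ('e', 1)]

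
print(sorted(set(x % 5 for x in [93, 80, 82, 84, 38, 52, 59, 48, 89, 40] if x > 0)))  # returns [0, 2, 3, 4]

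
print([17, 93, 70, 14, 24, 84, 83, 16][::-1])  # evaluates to [16, 83, 84, 24, 14, 70, 93, 17]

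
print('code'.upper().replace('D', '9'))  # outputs CO9E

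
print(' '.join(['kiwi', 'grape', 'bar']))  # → kiwi grape bar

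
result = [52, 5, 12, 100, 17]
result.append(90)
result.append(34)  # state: [52, 5, 12, 100, 17, 90, 34]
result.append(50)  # [52, 5, 12, 100, 17, 90, 34, 50]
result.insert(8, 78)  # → [52, 5, 12, 100, 17, 90, 34, 50, 78]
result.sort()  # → [5, 12, 17, 34, 50, 52, 78, 90, 100]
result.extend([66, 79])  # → [5, 12, 17, 34, 50, 52, 78, 90, 100, 66, 79]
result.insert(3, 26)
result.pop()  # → 79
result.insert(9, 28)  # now [5, 12, 17, 26, 34, 50, 52, 78, 90, 28, 100, 66]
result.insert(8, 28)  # [5, 12, 17, 26, 34, 50, 52, 78, 28, 90, 28, 100, 66]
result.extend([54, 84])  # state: [5, 12, 17, 26, 34, 50, 52, 78, 28, 90, 28, 100, 66, 54, 84]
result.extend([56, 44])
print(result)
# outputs [5, 12, 17, 26, 34, 50, 52, 78, 28, 90, 28, 100, 66, 54, 84, 56, 44]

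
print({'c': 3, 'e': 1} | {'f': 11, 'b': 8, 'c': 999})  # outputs {'c': 999, 'e': 1, 'f': 11, 'b': 8}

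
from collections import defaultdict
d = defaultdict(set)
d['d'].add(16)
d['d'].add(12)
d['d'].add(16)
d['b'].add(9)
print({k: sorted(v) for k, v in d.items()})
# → {'d': [12, 16], 'b': [9]}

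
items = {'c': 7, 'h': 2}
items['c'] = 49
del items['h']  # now {'c': 49}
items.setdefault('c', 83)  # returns 49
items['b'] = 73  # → {'c': 49, 'b': 73}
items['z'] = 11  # {'c': 49, 'b': 73, 'z': 11}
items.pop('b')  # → 73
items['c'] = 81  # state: {'c': 81, 'z': 11}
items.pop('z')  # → 11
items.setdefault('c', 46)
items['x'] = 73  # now {'c': 81, 'x': 73}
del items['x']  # {'c': 81}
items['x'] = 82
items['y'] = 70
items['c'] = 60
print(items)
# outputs {'c': 60, 'x': 82, 'y': 70}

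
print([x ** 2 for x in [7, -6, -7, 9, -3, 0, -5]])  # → [49, 36, 49, 81, 9, 0, 25]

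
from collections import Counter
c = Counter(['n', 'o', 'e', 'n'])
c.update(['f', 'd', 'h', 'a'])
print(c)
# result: Counter({'n': 2, 'o': 1, 'e': 1, 'f': 1, 'd': 1, 'h': 1, 'a': 1})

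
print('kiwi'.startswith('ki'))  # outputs True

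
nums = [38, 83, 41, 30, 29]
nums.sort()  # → [29, 30, 38, 41, 83]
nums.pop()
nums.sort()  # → [29, 30, 38, 41]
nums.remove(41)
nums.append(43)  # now [29, 30, 38, 43]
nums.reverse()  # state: [43, 38, 30, 29]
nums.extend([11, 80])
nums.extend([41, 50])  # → [43, 38, 30, 29, 11, 80, 41, 50]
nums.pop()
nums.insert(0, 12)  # [12, 43, 38, 30, 29, 11, 80, 41]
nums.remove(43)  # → [12, 38, 30, 29, 11, 80, 41]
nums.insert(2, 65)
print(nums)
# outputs [12, 38, 65, 30, 29, 11, 80, 41]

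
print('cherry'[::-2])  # yrh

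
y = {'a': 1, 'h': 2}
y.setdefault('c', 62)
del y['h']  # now {'a': 1, 'c': 62}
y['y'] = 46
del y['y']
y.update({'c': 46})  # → {'a': 1, 'c': 46}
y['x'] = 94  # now {'a': 1, 'c': 46, 'x': 94}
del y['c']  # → {'a': 1, 'x': 94}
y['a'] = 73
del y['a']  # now {'x': 94}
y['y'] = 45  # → {'x': 94, 'y': 45}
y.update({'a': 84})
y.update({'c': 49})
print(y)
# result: {'x': 94, 'y': 45, 'a': 84, 'c': 49}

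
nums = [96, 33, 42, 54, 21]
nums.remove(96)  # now [33, 42, 54, 21]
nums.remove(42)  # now [33, 54, 21]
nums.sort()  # [21, 33, 54]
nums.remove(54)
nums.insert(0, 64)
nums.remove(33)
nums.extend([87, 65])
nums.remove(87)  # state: [64, 21, 65]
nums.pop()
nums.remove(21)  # [64]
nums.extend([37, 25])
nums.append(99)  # [64, 37, 25, 99]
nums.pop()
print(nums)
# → [64, 37, 25]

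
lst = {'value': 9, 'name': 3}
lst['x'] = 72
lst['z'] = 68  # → {'value': 9, 'name': 3, 'x': 72, 'z': 68}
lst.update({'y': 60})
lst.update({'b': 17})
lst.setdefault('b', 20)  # 17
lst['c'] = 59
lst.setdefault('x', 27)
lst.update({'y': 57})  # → {'value': 9, 'name': 3, 'x': 72, 'z': 68, 'y': 57, 'b': 17, 'c': 59}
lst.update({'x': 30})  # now {'value': 9, 'name': 3, 'x': 30, 'z': 68, 'y': 57, 'b': 17, 'c': 59}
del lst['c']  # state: {'value': 9, 'name': 3, 'x': 30, 'z': 68, 'y': 57, 'b': 17}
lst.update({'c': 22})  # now {'value': 9, 'name': 3, 'x': 30, 'z': 68, 'y': 57, 'b': 17, 'c': 22}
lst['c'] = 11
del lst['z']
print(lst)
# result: {'value': 9, 'name': 3, 'x': 30, 'y': 57, 'b': 17, 'c': 11}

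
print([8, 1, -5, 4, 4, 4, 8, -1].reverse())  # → None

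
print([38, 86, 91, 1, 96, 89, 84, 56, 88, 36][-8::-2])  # [91, 38]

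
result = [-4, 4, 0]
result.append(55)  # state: [-4, 4, 0, 55]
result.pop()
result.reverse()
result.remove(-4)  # [0, 4]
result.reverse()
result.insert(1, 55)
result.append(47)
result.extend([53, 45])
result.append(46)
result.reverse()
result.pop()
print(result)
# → [46, 45, 53, 47, 0, 55]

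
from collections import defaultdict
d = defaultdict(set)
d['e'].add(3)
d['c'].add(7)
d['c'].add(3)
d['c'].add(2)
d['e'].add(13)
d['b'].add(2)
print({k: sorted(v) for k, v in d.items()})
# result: {'e': [3, 13], 'c': [2, 3, 7], 'b': [2]}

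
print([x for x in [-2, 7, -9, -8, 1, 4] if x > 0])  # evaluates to [7, 1, 4]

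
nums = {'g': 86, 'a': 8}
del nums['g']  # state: {'a': 8}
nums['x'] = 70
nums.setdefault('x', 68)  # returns 70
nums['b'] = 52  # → {'a': 8, 'x': 70, 'b': 52}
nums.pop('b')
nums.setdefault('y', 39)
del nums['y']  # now {'a': 8, 'x': 70}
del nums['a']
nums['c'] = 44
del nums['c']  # {'x': 70}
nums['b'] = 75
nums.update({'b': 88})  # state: {'x': 70, 'b': 88}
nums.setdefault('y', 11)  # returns 11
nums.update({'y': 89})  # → {'x': 70, 'b': 88, 'y': 89}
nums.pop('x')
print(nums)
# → {'b': 88, 'y': 89}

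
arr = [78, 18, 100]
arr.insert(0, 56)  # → [56, 78, 18, 100]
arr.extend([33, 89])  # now [56, 78, 18, 100, 33, 89]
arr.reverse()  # [89, 33, 100, 18, 78, 56]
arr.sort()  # [18, 33, 56, 78, 89, 100]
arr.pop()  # 100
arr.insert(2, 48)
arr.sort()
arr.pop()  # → 89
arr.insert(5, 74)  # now [18, 33, 48, 56, 78, 74]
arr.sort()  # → [18, 33, 48, 56, 74, 78]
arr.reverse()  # [78, 74, 56, 48, 33, 18]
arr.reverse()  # [18, 33, 48, 56, 74, 78]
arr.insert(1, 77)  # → [18, 77, 33, 48, 56, 74, 78]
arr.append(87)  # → [18, 77, 33, 48, 56, 74, 78, 87]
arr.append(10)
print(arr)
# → [18, 77, 33, 48, 56, 74, 78, 87, 10]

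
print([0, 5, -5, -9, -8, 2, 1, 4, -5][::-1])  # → [-5, 4, 1, 2, -8, -9, -5, 5, 0]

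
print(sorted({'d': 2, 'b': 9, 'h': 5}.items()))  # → [('b', 9), ('d', 2), ('h', 5)]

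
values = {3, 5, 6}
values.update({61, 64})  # {3, 5, 6, 61, 64}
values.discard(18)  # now {3, 5, 6, 61, 64}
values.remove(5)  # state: {3, 6, 61, 64}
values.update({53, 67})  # {3, 6, 53, 61, 64, 67}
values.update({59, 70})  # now {3, 6, 53, 59, 61, 64, 67, 70}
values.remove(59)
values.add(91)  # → {3, 6, 53, 61, 64, 67, 70, 91}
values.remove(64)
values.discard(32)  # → {3, 6, 53, 61, 67, 70, 91}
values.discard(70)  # {3, 6, 53, 61, 67, 91}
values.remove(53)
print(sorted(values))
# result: [3, 6, 61, 67, 91]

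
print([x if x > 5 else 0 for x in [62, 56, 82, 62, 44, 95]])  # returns [62, 56, 82, 62, 44, 95]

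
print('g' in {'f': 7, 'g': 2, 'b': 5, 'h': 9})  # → True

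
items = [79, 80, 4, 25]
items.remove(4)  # [79, 80, 25]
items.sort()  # [25, 79, 80]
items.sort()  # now [25, 79, 80]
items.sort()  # [25, 79, 80]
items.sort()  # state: [25, 79, 80]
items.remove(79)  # [25, 80]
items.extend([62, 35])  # [25, 80, 62, 35]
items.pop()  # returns 35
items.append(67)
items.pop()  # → 67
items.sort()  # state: [25, 62, 80]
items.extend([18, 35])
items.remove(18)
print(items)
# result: [25, 62, 80, 35]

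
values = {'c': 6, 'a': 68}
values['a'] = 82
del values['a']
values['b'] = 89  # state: {'c': 6, 'b': 89}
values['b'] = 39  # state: {'c': 6, 'b': 39}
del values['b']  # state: {'c': 6}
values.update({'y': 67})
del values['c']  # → {'y': 67}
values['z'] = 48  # {'y': 67, 'z': 48}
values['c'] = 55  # {'y': 67, 'z': 48, 'c': 55}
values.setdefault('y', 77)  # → 67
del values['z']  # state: {'y': 67, 'c': 55}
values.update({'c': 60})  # {'y': 67, 'c': 60}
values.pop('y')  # 67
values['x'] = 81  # {'c': 60, 'x': 81}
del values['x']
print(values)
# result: {'c': 60}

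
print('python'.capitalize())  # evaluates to Python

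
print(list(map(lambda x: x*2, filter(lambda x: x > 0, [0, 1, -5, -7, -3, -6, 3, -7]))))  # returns [2, 6]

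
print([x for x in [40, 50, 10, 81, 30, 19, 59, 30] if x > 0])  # [40, 50, 10, 81, 30, 19, 59, 30]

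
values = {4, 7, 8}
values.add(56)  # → {4, 7, 8, 56}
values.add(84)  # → {4, 7, 8, 56, 84}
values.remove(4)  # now {7, 8, 56, 84}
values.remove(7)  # {8, 56, 84}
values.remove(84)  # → {8, 56}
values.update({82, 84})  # {8, 56, 82, 84}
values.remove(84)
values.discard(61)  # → {8, 56, 82}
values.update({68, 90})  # {8, 56, 68, 82, 90}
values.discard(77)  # {8, 56, 68, 82, 90}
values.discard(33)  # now {8, 56, 68, 82, 90}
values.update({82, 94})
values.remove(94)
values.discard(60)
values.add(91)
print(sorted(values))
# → [8, 56, 68, 82, 90, 91]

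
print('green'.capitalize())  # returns Green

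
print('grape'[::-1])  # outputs eparg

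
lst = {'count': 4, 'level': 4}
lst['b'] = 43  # {'count': 4, 'level': 4, 'b': 43}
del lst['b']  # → {'count': 4, 'level': 4}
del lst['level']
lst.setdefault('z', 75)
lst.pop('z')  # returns 75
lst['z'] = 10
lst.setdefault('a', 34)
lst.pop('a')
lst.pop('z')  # 10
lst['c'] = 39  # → {'count': 4, 'c': 39}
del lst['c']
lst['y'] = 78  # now {'count': 4, 'y': 78}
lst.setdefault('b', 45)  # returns 45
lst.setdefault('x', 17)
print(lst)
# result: {'count': 4, 'y': 78, 'b': 45, 'x': 17}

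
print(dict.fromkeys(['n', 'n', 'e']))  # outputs {'n': None, 'e': None}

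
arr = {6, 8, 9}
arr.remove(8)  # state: {6, 9}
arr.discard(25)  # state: {6, 9}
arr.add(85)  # {6, 9, 85}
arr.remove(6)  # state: {9, 85}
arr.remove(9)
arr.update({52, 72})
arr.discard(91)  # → {52, 72, 85}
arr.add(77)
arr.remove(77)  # {52, 72, 85}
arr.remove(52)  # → {72, 85}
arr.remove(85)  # {72}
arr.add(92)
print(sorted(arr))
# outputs [72, 92]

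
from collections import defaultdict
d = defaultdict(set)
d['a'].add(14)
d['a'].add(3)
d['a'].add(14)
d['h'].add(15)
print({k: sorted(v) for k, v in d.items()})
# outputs {'a': [3, 14], 'h': [15]}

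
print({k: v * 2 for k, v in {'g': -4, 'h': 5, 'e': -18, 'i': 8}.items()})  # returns {'g': -8, 'h': 10, 'e': -36, 'i': 16}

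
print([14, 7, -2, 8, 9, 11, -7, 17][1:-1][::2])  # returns [7, 8, 11]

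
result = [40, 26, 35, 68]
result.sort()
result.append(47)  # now [26, 35, 40, 68, 47]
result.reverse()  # [47, 68, 40, 35, 26]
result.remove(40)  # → [47, 68, 35, 26]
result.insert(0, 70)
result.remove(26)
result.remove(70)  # [47, 68, 35]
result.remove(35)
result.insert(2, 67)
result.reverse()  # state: [67, 68, 47]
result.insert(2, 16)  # [67, 68, 16, 47]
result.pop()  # 47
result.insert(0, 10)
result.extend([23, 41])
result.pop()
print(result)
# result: [10, 67, 68, 16, 23]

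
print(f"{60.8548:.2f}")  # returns 60.85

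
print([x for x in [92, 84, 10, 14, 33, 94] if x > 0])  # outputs [92, 84, 10, 14, 33, 94]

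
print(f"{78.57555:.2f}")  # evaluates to 78.58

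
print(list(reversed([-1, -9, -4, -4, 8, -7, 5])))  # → [5, -7, 8, -4, -4, -9, -1]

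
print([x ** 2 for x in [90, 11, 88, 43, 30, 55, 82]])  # [8100, 121, 7744, 1849, 900, 3025, 6724]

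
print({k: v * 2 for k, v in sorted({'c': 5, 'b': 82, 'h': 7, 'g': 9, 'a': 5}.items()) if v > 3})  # {'a': 10, 'b': 164, 'c': 10, 'g': 18, 'h': 14}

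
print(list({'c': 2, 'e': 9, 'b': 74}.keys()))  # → ['c', 'e', 'b']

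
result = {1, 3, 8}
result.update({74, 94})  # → {1, 3, 8, 74, 94}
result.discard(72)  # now {1, 3, 8, 74, 94}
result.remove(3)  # {1, 8, 74, 94}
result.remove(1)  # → {8, 74, 94}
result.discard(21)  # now {8, 74, 94}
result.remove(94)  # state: {8, 74}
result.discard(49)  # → {8, 74}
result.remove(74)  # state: {8}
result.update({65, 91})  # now {8, 65, 91}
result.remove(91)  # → {8, 65}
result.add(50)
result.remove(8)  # {50, 65}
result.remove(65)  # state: {50}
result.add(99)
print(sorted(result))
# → [50, 99]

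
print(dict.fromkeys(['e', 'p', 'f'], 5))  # {'e': 5, 'p': 5, 'f': 5}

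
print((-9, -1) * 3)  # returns (-9, -1, -9, -1, -9, -1)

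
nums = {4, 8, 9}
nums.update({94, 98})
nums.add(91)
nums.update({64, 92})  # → {4, 8, 9, 64, 91, 92, 94, 98}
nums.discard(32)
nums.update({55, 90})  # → {4, 8, 9, 55, 64, 90, 91, 92, 94, 98}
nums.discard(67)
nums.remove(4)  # {8, 9, 55, 64, 90, 91, 92, 94, 98}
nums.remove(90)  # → {8, 9, 55, 64, 91, 92, 94, 98}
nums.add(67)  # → {8, 9, 55, 64, 67, 91, 92, 94, 98}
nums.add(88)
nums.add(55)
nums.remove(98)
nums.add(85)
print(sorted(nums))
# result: [8, 9, 55, 64, 67, 85, 88, 91, 92, 94]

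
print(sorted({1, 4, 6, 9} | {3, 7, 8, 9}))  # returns [1, 3, 4, 6, 7, 8, 9]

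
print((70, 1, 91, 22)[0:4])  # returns (70, 1, 91, 22)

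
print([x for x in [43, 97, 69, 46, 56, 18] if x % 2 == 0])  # [46, 56, 18]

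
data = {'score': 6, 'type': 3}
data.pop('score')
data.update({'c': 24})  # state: {'type': 3, 'c': 24}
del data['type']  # {'c': 24}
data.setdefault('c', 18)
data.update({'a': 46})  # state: {'c': 24, 'a': 46}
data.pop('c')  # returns 24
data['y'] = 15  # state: {'a': 46, 'y': 15}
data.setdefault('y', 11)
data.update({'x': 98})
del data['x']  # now {'a': 46, 'y': 15}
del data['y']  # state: {'a': 46}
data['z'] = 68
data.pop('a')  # 46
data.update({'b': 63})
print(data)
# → {'z': 68, 'b': 63}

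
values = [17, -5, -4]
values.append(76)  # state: [17, -5, -4, 76]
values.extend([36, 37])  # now [17, -5, -4, 76, 36, 37]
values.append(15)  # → [17, -5, -4, 76, 36, 37, 15]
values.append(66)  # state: [17, -5, -4, 76, 36, 37, 15, 66]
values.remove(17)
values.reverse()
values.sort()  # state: [-5, -4, 15, 36, 37, 66, 76]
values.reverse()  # [76, 66, 37, 36, 15, -4, -5]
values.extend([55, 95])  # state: [76, 66, 37, 36, 15, -4, -5, 55, 95]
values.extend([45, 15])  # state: [76, 66, 37, 36, 15, -4, -5, 55, 95, 45, 15]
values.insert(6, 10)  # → [76, 66, 37, 36, 15, -4, 10, -5, 55, 95, 45, 15]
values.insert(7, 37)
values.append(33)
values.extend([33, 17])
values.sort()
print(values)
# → [-5, -4, 10, 15, 15, 17, 33, 33, 36, 37, 37, 45, 55, 66, 76, 95]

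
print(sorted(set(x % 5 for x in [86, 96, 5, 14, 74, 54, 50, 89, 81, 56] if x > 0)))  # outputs [0, 1, 4]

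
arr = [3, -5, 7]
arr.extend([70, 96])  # [3, -5, 7, 70, 96]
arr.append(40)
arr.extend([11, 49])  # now [3, -5, 7, 70, 96, 40, 11, 49]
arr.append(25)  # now [3, -5, 7, 70, 96, 40, 11, 49, 25]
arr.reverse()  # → [25, 49, 11, 40, 96, 70, 7, -5, 3]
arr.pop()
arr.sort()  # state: [-5, 7, 11, 25, 40, 49, 70, 96]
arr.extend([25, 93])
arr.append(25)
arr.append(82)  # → [-5, 7, 11, 25, 40, 49, 70, 96, 25, 93, 25, 82]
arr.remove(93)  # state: [-5, 7, 11, 25, 40, 49, 70, 96, 25, 25, 82]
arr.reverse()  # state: [82, 25, 25, 96, 70, 49, 40, 25, 11, 7, -5]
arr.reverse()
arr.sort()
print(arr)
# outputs [-5, 7, 11, 25, 25, 25, 40, 49, 70, 82, 96]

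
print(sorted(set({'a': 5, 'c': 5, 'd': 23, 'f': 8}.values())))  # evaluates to [5, 8, 23]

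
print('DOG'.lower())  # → dog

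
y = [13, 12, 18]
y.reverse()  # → [18, 12, 13]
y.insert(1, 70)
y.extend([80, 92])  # [18, 70, 12, 13, 80, 92]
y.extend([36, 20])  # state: [18, 70, 12, 13, 80, 92, 36, 20]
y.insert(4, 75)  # [18, 70, 12, 13, 75, 80, 92, 36, 20]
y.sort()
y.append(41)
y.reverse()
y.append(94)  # [41, 92, 80, 75, 70, 36, 20, 18, 13, 12, 94]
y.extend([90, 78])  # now [41, 92, 80, 75, 70, 36, 20, 18, 13, 12, 94, 90, 78]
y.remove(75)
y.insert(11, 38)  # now [41, 92, 80, 70, 36, 20, 18, 13, 12, 94, 90, 38, 78]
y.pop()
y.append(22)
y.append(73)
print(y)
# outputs [41, 92, 80, 70, 36, 20, 18, 13, 12, 94, 90, 38, 22, 73]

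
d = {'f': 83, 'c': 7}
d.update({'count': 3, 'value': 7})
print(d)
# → {'f': 83, 'c': 7, 'count': 3, 'value': 7}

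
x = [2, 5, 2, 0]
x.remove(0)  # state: [2, 5, 2]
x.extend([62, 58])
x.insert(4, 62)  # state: [2, 5, 2, 62, 62, 58]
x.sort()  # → [2, 2, 5, 58, 62, 62]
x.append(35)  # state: [2, 2, 5, 58, 62, 62, 35]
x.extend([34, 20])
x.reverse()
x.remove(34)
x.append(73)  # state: [20, 35, 62, 62, 58, 5, 2, 2, 73]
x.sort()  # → [2, 2, 5, 20, 35, 58, 62, 62, 73]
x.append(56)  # [2, 2, 5, 20, 35, 58, 62, 62, 73, 56]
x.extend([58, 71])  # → [2, 2, 5, 20, 35, 58, 62, 62, 73, 56, 58, 71]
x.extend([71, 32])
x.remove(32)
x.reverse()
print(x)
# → [71, 71, 58, 56, 73, 62, 62, 58, 35, 20, 5, 2, 2]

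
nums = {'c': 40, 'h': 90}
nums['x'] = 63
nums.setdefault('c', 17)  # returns 40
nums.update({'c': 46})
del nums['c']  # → {'h': 90, 'x': 63}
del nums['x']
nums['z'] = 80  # {'h': 90, 'z': 80}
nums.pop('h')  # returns 90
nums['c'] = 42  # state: {'z': 80, 'c': 42}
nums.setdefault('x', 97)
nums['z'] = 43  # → {'z': 43, 'c': 42, 'x': 97}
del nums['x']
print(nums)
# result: {'z': 43, 'c': 42}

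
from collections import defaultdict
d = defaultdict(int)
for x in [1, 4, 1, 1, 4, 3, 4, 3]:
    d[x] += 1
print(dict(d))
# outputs {1: 3, 4: 3, 3: 2}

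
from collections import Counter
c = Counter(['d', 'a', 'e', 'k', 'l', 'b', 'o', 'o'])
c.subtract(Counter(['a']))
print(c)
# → Counter({'o': 2, 'd': 1, 'e': 1, 'k': 1, 'l': 1, 'b': 1, 'a': 0})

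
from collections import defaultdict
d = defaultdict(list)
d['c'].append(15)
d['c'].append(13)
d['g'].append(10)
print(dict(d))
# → {'c': [15, 13], 'g': [10]}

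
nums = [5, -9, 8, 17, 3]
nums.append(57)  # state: [5, -9, 8, 17, 3, 57]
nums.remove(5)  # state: [-9, 8, 17, 3, 57]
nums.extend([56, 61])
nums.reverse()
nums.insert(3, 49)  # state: [61, 56, 57, 49, 3, 17, 8, -9]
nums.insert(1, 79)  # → [61, 79, 56, 57, 49, 3, 17, 8, -9]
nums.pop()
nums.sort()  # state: [3, 8, 17, 49, 56, 57, 61, 79]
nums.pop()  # 79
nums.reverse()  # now [61, 57, 56, 49, 17, 8, 3]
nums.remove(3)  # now [61, 57, 56, 49, 17, 8]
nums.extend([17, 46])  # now [61, 57, 56, 49, 17, 8, 17, 46]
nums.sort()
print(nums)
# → [8, 17, 17, 46, 49, 56, 57, 61]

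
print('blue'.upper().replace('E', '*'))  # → BLU*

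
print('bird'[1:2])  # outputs i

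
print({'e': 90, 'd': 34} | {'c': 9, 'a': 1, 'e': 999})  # {'e': 999, 'd': 34, 'c': 9, 'a': 1}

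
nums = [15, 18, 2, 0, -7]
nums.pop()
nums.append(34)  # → [15, 18, 2, 0, 34]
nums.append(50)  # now [15, 18, 2, 0, 34, 50]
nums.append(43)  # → [15, 18, 2, 0, 34, 50, 43]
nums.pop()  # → 43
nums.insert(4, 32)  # [15, 18, 2, 0, 32, 34, 50]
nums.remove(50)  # [15, 18, 2, 0, 32, 34]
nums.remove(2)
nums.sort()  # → [0, 15, 18, 32, 34]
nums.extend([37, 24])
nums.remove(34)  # [0, 15, 18, 32, 37, 24]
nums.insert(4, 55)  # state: [0, 15, 18, 32, 55, 37, 24]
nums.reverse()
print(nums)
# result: [24, 37, 55, 32, 18, 15, 0]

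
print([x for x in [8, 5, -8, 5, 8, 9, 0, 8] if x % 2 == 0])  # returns [8, -8, 8, 0, 8]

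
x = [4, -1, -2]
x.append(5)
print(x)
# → [4, -1, -2, 5]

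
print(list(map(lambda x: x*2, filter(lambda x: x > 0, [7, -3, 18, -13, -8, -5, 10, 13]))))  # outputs [14, 36, 20, 26]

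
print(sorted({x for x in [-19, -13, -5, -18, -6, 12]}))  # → [-19, -18, -13, -6, -5, 12]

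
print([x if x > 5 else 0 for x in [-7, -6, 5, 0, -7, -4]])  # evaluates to [0, 0, 0, 0, 0, 0]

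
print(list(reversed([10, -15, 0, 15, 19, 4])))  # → [4, 19, 15, 0, -15, 10]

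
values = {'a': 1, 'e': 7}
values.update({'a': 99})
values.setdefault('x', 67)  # 67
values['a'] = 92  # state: {'a': 92, 'e': 7, 'x': 67}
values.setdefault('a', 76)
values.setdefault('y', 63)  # 63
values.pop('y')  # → 63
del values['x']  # {'a': 92, 'e': 7}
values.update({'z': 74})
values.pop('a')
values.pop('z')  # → 74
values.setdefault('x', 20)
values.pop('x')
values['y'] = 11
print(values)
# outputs {'e': 7, 'y': 11}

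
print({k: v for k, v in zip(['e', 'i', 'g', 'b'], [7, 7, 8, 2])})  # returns {'e': 7, 'i': 7, 'g': 8, 'b': 2}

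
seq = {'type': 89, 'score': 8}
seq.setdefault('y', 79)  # 79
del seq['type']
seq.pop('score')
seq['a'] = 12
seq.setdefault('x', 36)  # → 36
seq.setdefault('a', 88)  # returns 12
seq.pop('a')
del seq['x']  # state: {'y': 79}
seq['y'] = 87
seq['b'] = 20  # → {'y': 87, 'b': 20}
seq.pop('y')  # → 87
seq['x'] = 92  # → {'b': 20, 'x': 92}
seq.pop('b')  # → 20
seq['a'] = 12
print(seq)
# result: {'x': 92, 'a': 12}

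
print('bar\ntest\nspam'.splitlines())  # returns ['bar', 'test', 'spam']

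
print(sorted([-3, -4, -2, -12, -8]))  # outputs [-12, -8, -4, -3, -2]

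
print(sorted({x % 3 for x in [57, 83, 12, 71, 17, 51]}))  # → [0, 2]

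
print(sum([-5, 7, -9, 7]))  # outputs 0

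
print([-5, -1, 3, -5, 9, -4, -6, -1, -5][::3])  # [-5, -5, -6]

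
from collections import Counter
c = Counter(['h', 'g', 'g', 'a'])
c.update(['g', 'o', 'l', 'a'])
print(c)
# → Counter({'g': 3, 'a': 2, 'h': 1, 'o': 1, 'l': 1})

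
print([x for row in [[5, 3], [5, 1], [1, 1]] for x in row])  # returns [5, 3, 5, 1, 1, 1]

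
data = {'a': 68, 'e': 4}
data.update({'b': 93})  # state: {'a': 68, 'e': 4, 'b': 93}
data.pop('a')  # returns 68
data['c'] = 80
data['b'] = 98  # {'e': 4, 'b': 98, 'c': 80}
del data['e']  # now {'b': 98, 'c': 80}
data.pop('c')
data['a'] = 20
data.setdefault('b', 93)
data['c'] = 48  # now {'b': 98, 'a': 20, 'c': 48}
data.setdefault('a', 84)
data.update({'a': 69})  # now {'b': 98, 'a': 69, 'c': 48}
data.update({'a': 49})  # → {'b': 98, 'a': 49, 'c': 48}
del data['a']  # {'b': 98, 'c': 48}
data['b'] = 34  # {'b': 34, 'c': 48}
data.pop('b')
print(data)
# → {'c': 48}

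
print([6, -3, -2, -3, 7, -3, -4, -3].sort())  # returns None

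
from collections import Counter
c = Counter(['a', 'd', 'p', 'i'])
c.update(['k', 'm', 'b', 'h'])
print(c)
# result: Counter({'a': 1, 'd': 1, 'p': 1, 'i': 1, 'k': 1, 'm': 1, 'b': 1, 'h': 1})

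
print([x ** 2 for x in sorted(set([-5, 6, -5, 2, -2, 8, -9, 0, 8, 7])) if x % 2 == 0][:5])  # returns [4, 0, 4, 36, 64]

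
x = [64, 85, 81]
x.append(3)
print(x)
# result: [64, 85, 81, 3]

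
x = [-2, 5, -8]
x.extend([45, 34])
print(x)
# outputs [-2, 5, -8, 45, 34]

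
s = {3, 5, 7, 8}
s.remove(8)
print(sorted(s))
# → [3, 5, 7]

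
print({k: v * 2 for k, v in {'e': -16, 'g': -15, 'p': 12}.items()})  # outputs {'e': -32, 'g': -30, 'p': 24}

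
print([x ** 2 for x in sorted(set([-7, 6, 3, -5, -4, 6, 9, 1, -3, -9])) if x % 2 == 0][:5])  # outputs [16, 36]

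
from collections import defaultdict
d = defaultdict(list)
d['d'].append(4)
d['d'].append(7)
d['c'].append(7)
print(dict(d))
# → {'d': [4, 7], 'c': [7]}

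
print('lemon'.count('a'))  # 0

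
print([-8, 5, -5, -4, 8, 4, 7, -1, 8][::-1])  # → [8, -1, 7, 4, 8, -4, -5, 5, -8]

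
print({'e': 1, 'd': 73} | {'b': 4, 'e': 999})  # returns {'e': 999, 'd': 73, 'b': 4}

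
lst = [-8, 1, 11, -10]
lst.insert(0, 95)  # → [95, -8, 1, 11, -10]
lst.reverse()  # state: [-10, 11, 1, -8, 95]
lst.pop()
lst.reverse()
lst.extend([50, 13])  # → [-8, 1, 11, -10, 50, 13]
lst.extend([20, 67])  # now [-8, 1, 11, -10, 50, 13, 20, 67]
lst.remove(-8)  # [1, 11, -10, 50, 13, 20, 67]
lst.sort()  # [-10, 1, 11, 13, 20, 50, 67]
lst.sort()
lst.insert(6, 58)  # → [-10, 1, 11, 13, 20, 50, 58, 67]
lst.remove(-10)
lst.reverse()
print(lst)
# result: [67, 58, 50, 20, 13, 11, 1]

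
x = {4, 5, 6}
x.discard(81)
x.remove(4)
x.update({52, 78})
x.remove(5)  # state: {6, 52, 78}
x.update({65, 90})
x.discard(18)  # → {6, 52, 65, 78, 90}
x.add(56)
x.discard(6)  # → {52, 56, 65, 78, 90}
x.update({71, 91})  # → {52, 56, 65, 71, 78, 90, 91}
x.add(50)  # {50, 52, 56, 65, 71, 78, 90, 91}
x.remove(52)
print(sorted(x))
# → [50, 56, 65, 71, 78, 90, 91]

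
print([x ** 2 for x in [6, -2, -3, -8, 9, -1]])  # [36, 4, 9, 64, 81, 1]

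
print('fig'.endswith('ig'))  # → True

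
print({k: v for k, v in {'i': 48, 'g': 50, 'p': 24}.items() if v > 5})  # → {'i': 48, 'g': 50, 'p': 24}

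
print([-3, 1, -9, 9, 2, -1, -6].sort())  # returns None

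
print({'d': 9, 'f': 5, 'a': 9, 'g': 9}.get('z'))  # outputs None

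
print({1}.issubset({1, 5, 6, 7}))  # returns True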